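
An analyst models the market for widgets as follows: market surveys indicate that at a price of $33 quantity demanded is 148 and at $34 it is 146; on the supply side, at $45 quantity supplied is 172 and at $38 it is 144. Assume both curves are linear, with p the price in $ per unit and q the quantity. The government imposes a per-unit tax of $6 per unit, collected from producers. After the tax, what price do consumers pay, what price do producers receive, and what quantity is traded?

Demand slope: (146 − 148)/(34 − 33) = -2, so qd = 214 − 2p.
Supply slope: (144 − 172)/(38 − 45) = 4, so qs = 4p − 8.
Before the tax: set 214 − 2p = 4p − 8 → p* = $37, q* = 140.
With the tax collected from producers, supply shifts: qs = 4(p − 6) − 8.
Solving gives q = 132 with consumers paying $41 and producers receiving $35 (the $6 wedge).
The less price-elastic side of the market bears the larger share of a per-unit tax.

Consumers pay $41; producers receive $35; quantity = 132.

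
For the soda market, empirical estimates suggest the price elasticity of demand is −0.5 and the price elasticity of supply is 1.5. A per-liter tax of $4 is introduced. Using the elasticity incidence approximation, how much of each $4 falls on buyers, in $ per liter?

Buyers bear ≈ $3 per liter.

Incidence ratio: buyers' share ≈ εs / (εs + |εd|) = 1.5 / (1.5 + 0.5) = 0.75.
So buyers bear ≈ 0.75 × $4 = $3; producers bear $1.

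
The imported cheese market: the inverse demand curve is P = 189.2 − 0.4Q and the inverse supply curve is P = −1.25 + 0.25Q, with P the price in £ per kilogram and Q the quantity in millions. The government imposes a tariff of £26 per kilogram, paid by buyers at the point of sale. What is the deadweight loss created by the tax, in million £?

Inverting to Q(P) form: Qd = 473 − 2.5P; Qs = 4P + 5.
Without the tax, 473 − 2.5P = 4P + 5 gives 6.5P = 468, so P* = £72 and Q* = 293.
With the tax collected from buyers, demand (in seller-price terms) shifts: Qd = 473 − 2.5(P + 26).
New equilibrium: buyers pay £88, sellers receive £62, Q = 253. (Wedge: Pb − Ps = 26.)
Quantity falls by |ΔQ| = |293 − 253| = 40.
DWL = ½ · t · |ΔQ| = ½ · 26 · 40 = £520.

Deadweight loss = £520 million.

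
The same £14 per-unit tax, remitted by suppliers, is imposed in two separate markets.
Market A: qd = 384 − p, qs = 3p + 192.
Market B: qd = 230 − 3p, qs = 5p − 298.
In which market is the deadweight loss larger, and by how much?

Market B, by £110.25.

Market A: pre-tax p* = £48, q* = 336; post-tax q = 325.5; deadweight loss = £73.5.
Market B: pre-tax p* = £66, q* = 32; post-tax q = 5.75; deadweight loss = £183.75.
Difference: £73.5 vs £183.75 → market B is larger by £110.25.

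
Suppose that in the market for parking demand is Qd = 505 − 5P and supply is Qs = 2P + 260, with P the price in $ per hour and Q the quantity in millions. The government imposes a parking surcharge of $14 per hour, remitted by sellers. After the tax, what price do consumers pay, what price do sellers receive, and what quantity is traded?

Without the tax, 505 − 5P = 2P + 260 gives 7P = 245, so P* = $35 and Q* = 330.
With the tax collected from sellers, supply shifts: Qs = 2(P − 14) + 260.
New equilibrium: consumers pay $39, sellers receive $25, Q = 310. (Wedge: Pb − Ps = 14.)

Consumers pay $39; sellers receive $25; quantity = 310.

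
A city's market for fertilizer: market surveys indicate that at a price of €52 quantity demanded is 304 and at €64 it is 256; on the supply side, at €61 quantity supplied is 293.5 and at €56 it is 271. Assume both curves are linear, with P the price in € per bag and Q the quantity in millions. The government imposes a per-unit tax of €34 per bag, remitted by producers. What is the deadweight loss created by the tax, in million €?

Deadweight loss = €1224 million.

Demand slope: (256 − 304)/(64 − 52) = -4, so Qd = 512 − 4P.
Supply slope: (271 − 293.5)/(56 − 61) = 4.5, so Qs = 4.5P + 19.
Without the tax, 512 − 4P = 4.5P + 19 gives 8.5P = 493, so P* = €58 and Q* = 280.
With the tax collected from producers, supply shifts: Qs = 4.5(P − 34) + 19.
New equilibrium: buyers pay €76, producers receive €42, Q = 208. (Wedge: Pb − Ps = 34.)
Quantity falls by |ΔQ| = |280 − 208| = 72.
DWL = ½ · t · |ΔQ| = ½ · 34 · 72 = €1224.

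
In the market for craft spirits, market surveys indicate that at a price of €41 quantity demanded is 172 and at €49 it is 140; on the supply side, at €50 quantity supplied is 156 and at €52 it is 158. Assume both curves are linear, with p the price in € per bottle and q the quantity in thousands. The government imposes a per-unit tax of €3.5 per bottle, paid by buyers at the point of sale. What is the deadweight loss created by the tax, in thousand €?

Deadweight loss = €4.9 thousand.

Demand slope: (140 − 172)/(49 − 41) = -4, so qd = 336 − 4p.
Supply slope: (158 − 156)/(52 − 50) = 1, so qs = p + 106.
Before the tax: set 336 − 4p = p + 106 → p* = €46, q* = 152.
With the tax collected from buyers, demand (in seller-price terms) shifts: qd = 336 − 4(p + 3.5).
Solving gives q = 149.2 with buyers paying €46.7 and suppliers receiving €43.2 (the €3.5 wedge).
Quantity falls by |ΔQ| = |152 − 149.2| = 2.8.
DWL = ½ · t · |ΔQ| = ½ · 3.5 · 2.8 = €4.9.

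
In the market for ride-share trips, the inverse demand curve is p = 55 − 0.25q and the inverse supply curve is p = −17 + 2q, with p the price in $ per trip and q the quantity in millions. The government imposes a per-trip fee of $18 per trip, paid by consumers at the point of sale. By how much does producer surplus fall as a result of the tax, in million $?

Producer surplus falls by $448 million.

Inverting to q(p) form: qd = 220 − 4p; qs = 0.5p + 8.5.
Before the tax: set 220 − 4p = 0.5p + 8.5 → p* = $47, q* = 32.
With the tax collected from consumers, demand (in seller-price terms) shifts: qd = 220 − 4(p + 18).
Solving gives q = 24 with consumers paying $49 and sellers receiving $31 (the $18 wedge).
ΔPS is the trapezoid between Q = 24 and Q = 32 of height $16: ½ · (32 + 24) · 16 = $448.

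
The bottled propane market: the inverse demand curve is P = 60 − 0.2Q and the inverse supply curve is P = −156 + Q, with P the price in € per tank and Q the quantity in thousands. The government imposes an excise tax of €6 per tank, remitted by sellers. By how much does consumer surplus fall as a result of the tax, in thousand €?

Consumer surplus falls by €177.5 thousand.

Rewrite in direct form: Qd = 300 − 5P and Qs = P + 156.
Without the tax, 300 − 5P = P + 156 gives 6P = 144, so P* = €24 and Q* = 180.
With the tax collected from sellers, supply shifts: Qs = (P − 6) + 156.
Solving gives Q = 175 with consumers paying €25 and sellers receiving €19 (the €6 wedge).
ΔCS is the trapezoid between Q = 175 and Q = 180 of height €1: ½ · (180 + 175) · 1 = €177.5.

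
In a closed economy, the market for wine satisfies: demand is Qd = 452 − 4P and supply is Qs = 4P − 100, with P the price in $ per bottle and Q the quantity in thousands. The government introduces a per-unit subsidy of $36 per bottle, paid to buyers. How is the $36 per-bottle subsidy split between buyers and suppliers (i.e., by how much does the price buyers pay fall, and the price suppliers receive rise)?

Before the subsidy: set 452 − 4P = 4P − 100 → P* = $69, Q* = 176.
With a per-unit subsidy paid to buyers, each effectively pays P − 36, so demand becomes Qd = 452 − 4(P − 36).
New equilibrium: buyers pay $51, suppliers receive $87, Q = 248. (Wedge: Pb − Ps = −36.)
Gain to buyers: $18; to suppliers: $18. (They sum to $36.)

Buyers gain $18 per bottle; suppliers gain $18 per bottle.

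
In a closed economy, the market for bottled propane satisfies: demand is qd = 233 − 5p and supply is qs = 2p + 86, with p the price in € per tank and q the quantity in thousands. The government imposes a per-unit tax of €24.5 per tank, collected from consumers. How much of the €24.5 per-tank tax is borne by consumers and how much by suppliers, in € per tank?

Consumers bear €7 per tank; suppliers bear €17.5 per tank.

Without the tax, 233 − 5p = 2p + 86 gives 7p = 147, so p* = €21 and q* = 128.
With the tax collected from consumers, demand (in seller-price terms) shifts: qd = 233 − 5(p + 24.5).
Solving gives q = 93 with consumers paying €28 and suppliers receiving €3.5 (the €24.5 wedge).
Burden on consumers: €7; on suppliers: €17.5. (They sum to €24.5.)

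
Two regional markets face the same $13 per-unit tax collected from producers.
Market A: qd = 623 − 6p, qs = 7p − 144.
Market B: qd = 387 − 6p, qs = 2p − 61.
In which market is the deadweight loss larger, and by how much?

Market A: pre-tax p* = $59, q* = 269; post-tax q = 227; deadweight loss = $273.
Market B: pre-tax p* = $56, q* = 51; post-tax q = 31.5; deadweight loss = $126.75.
Difference: $273 vs $126.75 → market A is larger by $146.25.

Market A, by $146.25.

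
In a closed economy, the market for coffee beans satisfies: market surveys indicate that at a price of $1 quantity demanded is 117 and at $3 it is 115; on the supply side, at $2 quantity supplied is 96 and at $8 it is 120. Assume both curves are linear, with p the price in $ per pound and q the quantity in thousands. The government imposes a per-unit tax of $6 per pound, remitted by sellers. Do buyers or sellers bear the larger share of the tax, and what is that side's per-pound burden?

Buyers bear the larger share: $4.8 per pound.

Demand slope: (115 − 117)/(3 − 1) = -1, so qd = 118 − p.
Supply slope: (120 − 96)/(8 − 2) = 4, so qs = 4p + 88.
Before the tax: set 118 − p = 4p + 88 → p* = $6, q* = 112.
With the tax collected from sellers, supply shifts: qs = 4(p − 6) + 88.
New equilibrium: buyers pay $10.8, sellers receive $4.8, q = 107.2. (Wedge: pb − ps = 6.)
Per-pound burden: buyers $4.8, sellers $1.2.
Buyers take the larger share because demand is less price-elastic here (demand slope 1 vs supply slope 4).
The less price-elastic side of the market bears the larger share of a per-unit tax.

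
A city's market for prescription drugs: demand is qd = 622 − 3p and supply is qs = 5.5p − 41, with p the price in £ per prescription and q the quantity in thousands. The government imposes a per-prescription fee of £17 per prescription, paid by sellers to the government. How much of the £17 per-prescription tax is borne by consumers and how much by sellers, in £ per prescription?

Consumers bear £11 per prescription; sellers bear £6 per prescription.

Before the tax: set 622 − 3p = 5.5p − 41 → p* = £78, q* = 388.
With the tax collected from sellers, supply shifts: qs = 5.5(p − 17) − 41.
Solving gives q = 355 with consumers paying £89 and sellers receiving £72 (the £17 wedge).
Burden on consumers: £11; on sellers: £6. (They sum to £17.)
The less price-elastic side of the market bears the larger share of a per-unit tax.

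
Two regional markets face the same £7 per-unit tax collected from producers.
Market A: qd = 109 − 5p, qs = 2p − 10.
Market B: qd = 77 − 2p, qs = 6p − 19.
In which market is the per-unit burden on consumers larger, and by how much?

Market A: pre-tax p* = £17, q* = 24; post-tax q = 14; per-unit burden on consumers = £2.
Market B: pre-tax p* = £12, q* = 53; post-tax q = 42.5; per-unit burden on consumers = £5.25.
Difference: £2 vs £5.25 → market B is larger by £3.25.

Market B, by £3.25.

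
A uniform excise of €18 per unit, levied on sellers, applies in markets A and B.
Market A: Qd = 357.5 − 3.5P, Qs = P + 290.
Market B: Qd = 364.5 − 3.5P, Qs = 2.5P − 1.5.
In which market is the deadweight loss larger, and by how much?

Market B, by €110.25.

Market A: pre-tax P* = €15, Q* = 305; post-tax Q = 291; deadweight loss = €126.
Market B: pre-tax P* = €61, Q* = 151; post-tax Q = 124.75; deadweight loss = €236.25.
Difference: €126 vs €236.25 → market B is larger by €110.25.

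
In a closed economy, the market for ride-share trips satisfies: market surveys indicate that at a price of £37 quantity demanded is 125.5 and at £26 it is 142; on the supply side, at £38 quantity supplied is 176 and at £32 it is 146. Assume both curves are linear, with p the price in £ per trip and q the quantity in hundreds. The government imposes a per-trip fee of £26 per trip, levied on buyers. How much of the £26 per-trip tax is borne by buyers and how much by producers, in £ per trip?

Buyers bear £20 per trip; producers bear £6 per trip.

Demand slope: (142 − 125.5)/(26 − 37) = -1.5, so qd = 181 − 1.5p.
Supply slope: (146 − 176)/(32 − 38) = 5, so qs = 5p − 14.
Before the tax: set 181 − 1.5p = 5p − 14 → p* = £30, q* = 136.
With the tax collected from buyers, demand (in seller-price terms) shifts: qd = 181 − 1.5(p + 26).
New equilibrium: buyers pay £50, producers receive £24, q = 106. (Wedge: pb − ps = 26.)
Burden on buyers: £20; on producers: £6. (They sum to £26.)
The less price-elastic side of the market bears the larger share of a per-unit tax.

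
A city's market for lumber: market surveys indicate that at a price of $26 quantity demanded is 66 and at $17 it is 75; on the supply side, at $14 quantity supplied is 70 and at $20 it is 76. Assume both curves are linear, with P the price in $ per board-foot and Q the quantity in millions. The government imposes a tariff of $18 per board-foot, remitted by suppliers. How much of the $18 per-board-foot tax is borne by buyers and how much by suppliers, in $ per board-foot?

Demand slope: (75 − 66)/(17 − 26) = -1, so Qd = 92 − P.
Supply slope: (76 − 70)/(20 − 14) = 1, so Qs = P + 56.
Before the tax: set 92 − P = P + 56 → P* = $18, Q* = 74.
With the tax collected from suppliers, supply shifts: Qs = (P − 18) + 56.
Solving gives Q = 65 with buyers paying $27 and suppliers receiving $9 (the $18 wedge).
Burden on buyers: $9; on suppliers: $9. (They sum to $18.)
The less price-elastic side of the market bears the larger share of a per-unit tax.

Buyers bear $9 per board-foot; suppliers bear $9 per board-foot.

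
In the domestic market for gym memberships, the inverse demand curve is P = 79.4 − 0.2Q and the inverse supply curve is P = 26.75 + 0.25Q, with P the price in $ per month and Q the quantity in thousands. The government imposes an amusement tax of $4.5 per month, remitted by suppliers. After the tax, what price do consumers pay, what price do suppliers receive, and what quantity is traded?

Inverting to Q(P) form: Qd = 397 − 5P; Qs = 4P − 107.
Before the tax: set 397 − 5P = 4P − 107 → P* = $56, Q* = 117.
With the tax collected from suppliers, supply shifts: Qs = 4(P − 4.5) − 107.
New equilibrium: consumers pay $58, suppliers receive $53.5, Q = 107. (Wedge: Pb − Ps = 4.5.)
The less price-elastic side of the market bears the larger share of a per-unit tax.

Consumers pay $58; suppliers receive $53.5; quantity = 107.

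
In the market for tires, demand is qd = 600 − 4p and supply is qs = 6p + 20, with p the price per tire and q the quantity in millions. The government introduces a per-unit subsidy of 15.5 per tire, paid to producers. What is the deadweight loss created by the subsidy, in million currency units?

Before the subsidy: set 600 − 4p = 6p + 20 → p* = 58, q* = 368.
With a per-unit subsidy paid to producers, each receives p + 15.5 per unit sold, so supply becomes qs = 6(p + 15.5) + 20.
New equilibrium: buyers pay 48.7, producers receive 64.2, q = 405.2. (Wedge: pb − ps = −15.5.)
Quantity rises by |ΔQ| = |368 − 405.2| = 37.2.
DWL = ½ · t · |ΔQ| = ½ · 15.5 · 37.2 = 288.3.

Deadweight loss = 288.3 million.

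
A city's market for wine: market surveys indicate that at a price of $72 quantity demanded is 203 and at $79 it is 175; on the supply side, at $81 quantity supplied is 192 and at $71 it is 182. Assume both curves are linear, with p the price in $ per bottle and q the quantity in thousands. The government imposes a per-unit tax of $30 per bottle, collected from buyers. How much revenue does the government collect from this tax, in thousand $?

Demand slope: (175 − 203)/(79 − 72) = -4, so qd = 491 − 4p.
Supply slope: (182 − 192)/(71 − 81) = 1, so qs = p + 111.
Without the tax, 491 − 4p = p + 111 gives 5p = 380, so p* = $76 and q* = 187.
With the tax collected from buyers, demand (in seller-price terms) shifts: qd = 491 − 4(p + 30).
New equilibrium: buyers pay $82, producers receive $52, q = 163. (Wedge: pb − ps = 30.)
Revenue = t · Q = 30 · 163 = $4890.

Tax revenue = $4890 thousand.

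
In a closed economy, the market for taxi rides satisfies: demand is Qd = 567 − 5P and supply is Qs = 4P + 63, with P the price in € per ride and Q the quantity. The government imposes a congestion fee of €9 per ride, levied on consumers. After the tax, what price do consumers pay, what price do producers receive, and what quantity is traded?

Without the tax, 567 − 5P = 4P + 63 gives 9P = 504, so P* = €56 and Q* = 287.
With the tax collected from consumers, demand (in seller-price terms) shifts: Qd = 567 − 5(P + 9).
New equilibrium: consumers pay €60, producers receive €51, Q = 267. (Wedge: Pb − Ps = 9.)

Consumers pay €60; producers receive €51; quantity = 267.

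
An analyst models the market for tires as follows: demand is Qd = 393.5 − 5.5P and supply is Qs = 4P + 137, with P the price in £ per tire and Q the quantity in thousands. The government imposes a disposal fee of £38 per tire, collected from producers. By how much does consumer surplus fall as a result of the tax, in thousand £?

Before the tax: set 393.5 − 5.5P = 4P + 137 → P* = £27, Q* = 245.
With the tax collected from producers, supply shifts: Qs = 4(P − 38) + 137.
New equilibrium: buyers pay £43, producers receive £5, Q = 157. (Wedge: Pb − Ps = 38.)
ΔCS is the trapezoid between Q = 157 and Q = 245 of height £16: ½ · (245 + 157) · 16 = £3216.

Consumer surplus falls by £3216 thousand.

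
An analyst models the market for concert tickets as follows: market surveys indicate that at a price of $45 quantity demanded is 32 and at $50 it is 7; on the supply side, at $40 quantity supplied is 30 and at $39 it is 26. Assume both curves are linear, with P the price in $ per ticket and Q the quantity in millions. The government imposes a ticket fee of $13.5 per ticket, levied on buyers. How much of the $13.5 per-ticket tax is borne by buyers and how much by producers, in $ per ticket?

Buyers bear $6 per ticket; producers bear $7.5 per ticket.

Demand slope: (7 − 32)/(50 − 45) = -5, so Qd = 257 − 5P.
Supply slope: (26 − 30)/(39 − 40) = 4, so Qs = 4P − 130.
Without the tax, 257 − 5P = 4P − 130 gives 9P = 387, so P* = $43 and Q* = 42.
With the tax collected from buyers, demand (in seller-price terms) shifts: Qd = 257 − 5(P + 13.5).
New equilibrium: buyers pay $49, producers receive $35.5, Q = 12. (Wedge: Pb − Ps = 13.5.)
Burden on buyers: $6; on producers: $7.5. (They sum to $13.5.)
The less price-elastic side of the market bears the larger share of a per-unit tax.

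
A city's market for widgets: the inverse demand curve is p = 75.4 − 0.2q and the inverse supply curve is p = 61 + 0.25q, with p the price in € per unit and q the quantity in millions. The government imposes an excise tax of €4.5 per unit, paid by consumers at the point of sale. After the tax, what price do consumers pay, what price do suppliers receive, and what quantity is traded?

Consumers pay €71; suppliers receive €66.5; quantity = 22.

Inverting to q(p) form: qd = 377 − 5p; qs = 4p − 244.
Without the tax, 377 − 5p = 4p − 244 gives 9p = 621, so p* = €69 and q* = 32.
With the tax collected from consumers, demand (in seller-price terms) shifts: qd = 377 − 5(p + 4.5).
New equilibrium: consumers pay €71, suppliers receive €66.5, q = 22. (Wedge: pb − ps = 4.5.)
The less price-elastic side of the market bears the larger share of a per-unit tax.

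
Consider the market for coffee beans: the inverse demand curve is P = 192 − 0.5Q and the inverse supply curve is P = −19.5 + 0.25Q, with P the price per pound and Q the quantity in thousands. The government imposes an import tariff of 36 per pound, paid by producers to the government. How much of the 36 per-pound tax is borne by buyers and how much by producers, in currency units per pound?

Buyers bear 24 per pound; producers bear 12 per pound.

Inverting to Q(P) form: Qd = 384 − 2P; Qs = 4P + 78.
Before the tax: set 384 − 2P = 4P + 78 → P* = 51, Q* = 282.
With the tax collected from producers, supply shifts: Qs = 4(P − 36) + 78.
Solving gives Q = 234 with buyers paying 75 and producers receiving 39 (the 36 wedge).
Burden on buyers: 24; on producers: 12. (They sum to 36.)
The less price-elastic side of the market bears the larger share of a per-unit tax.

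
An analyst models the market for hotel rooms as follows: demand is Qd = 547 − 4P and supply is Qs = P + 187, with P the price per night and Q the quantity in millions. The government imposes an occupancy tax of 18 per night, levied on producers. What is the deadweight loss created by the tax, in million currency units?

Without the tax, 547 − 4P = P + 187 gives 5P = 360, so P* = 72 and Q* = 259.
With the tax collected from producers, supply shifts: Qs = (P − 18) + 187.
Solving gives Q = 244.6 with buyers paying 75.6 and producers receiving 57.6 (the 18 wedge).
Quantity falls by |ΔQ| = |259 − 244.6| = 14.4.
DWL = ½ · t · |ΔQ| = ½ · 18 · 14.4 = 129.6.

Deadweight loss = 129.6 million.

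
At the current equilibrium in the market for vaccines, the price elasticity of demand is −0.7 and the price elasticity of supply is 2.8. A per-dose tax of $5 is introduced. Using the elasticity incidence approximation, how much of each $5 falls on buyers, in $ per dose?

Incidence ratio: buyers' share ≈ εs / (εs + |εd|) = 2.8 / (2.8 + 0.7) = 0.8.
So buyers bear ≈ 0.8 × $5 = $4; producers bear $1.

Buyers bear ≈ $4 per dose.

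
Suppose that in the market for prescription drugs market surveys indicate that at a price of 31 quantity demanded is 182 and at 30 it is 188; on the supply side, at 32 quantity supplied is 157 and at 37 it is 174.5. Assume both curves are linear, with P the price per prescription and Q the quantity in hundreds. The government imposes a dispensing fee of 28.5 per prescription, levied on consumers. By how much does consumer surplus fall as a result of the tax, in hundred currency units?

Consumer surplus falls by 1391.25 hundred.

Demand slope: (188 − 182)/(30 − 31) = -6, so Qd = 368 − 6P.
Supply slope: (174.5 − 157)/(37 − 32) = 3.5, so Qs = 3.5P + 45.
Before the tax: set 368 − 6P = 3.5P + 45 → P* = 34, Q* = 164.
With the tax collected from consumers, demand (in seller-price terms) shifts: Qd = 368 − 6(P + 28.5).
New equilibrium: consumers pay 44.5, sellers receive 16, Q = 101. (Wedge: Pb − Ps = 28.5.)
ΔCS is the trapezoid between Q = 101 and Q = 164 of height 10.5: ½ · (164 + 101) · 10.5 = 1391.25.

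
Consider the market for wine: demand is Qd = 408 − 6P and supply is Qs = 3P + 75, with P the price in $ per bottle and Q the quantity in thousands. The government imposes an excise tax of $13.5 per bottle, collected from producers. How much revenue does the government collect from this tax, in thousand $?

Before the tax: set 408 − 6P = 3P + 75 → P* = $37, Q* = 186.
With the tax collected from producers, supply shifts: Qs = 3(P − 13.5) + 75.
New equilibrium: consumers pay $41.5, producers receive $28, Q = 159. (Wedge: Pb − Ps = 13.5.)
Revenue = t · Q = 13.5 · 159 = $2146.5.

Tax revenue = $2146.5 thousand.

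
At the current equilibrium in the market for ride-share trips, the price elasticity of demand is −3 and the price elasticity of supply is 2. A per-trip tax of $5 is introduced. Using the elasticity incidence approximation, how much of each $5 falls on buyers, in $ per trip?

Buyers bear ≈ $2 per trip.

Incidence ratio: buyers' share ≈ εs / (εs + |εd|) = 2 / (2 + 3) = 0.4.
So buyers bear ≈ 0.4 × $5 = $2; producers bear $3.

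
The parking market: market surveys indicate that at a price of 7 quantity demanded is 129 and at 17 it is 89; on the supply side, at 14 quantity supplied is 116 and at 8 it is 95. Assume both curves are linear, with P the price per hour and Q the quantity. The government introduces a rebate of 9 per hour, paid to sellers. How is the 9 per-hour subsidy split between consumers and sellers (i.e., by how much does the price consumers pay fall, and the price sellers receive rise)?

Demand slope: (89 − 129)/(17 − 7) = -4, so Qd = 157 − 4P.
Supply slope: (95 − 116)/(8 − 14) = 3.5, so Qs = 3.5P + 67.
Without the subsidy, 157 − 4P = 3.5P + 67 gives 7.5P = 90, so P* = 12 and Q* = 109.
With a per-unit subsidy paid to sellers, each receives P + 9 per unit sold, so supply becomes Qs = 3.5(P + 9) + 67.
Solving gives Q = 125.8 with consumers paying 7.8 and sellers receiving 16.8 (the 9 wedge).
Gain to consumers: 4.2; to sellers: 4.8. (They sum to 9.)

Consumers gain 4.2 per hour; sellers gain 4.8 per hour.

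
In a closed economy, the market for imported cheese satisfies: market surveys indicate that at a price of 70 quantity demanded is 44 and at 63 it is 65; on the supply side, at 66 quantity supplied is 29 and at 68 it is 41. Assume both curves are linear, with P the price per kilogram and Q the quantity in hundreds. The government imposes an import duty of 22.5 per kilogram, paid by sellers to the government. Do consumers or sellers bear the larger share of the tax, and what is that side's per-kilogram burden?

Demand slope: (65 − 44)/(63 − 70) = -3, so Qd = 254 − 3P.
Supply slope: (41 − 29)/(68 − 66) = 6, so Qs = 6P − 367.
Without the tax, 254 − 3P = 6P − 367 gives 9P = 621, so P* = 69 and Q* = 47.
With the tax collected from sellers, supply shifts: Qs = 6(P − 22.5) − 367.
New equilibrium: consumers pay 84, sellers receive 61.5, Q = 2. (Wedge: Pb − Ps = 22.5.)
Per-kilogram burden: consumers 15, sellers 7.5.
Consumers take the larger share because demand is less price-elastic here (demand slope 3 vs supply slope 6).
The less price-elastic side of the market bears the larger share of a per-unit tax.

Consumers bear the larger share: 15 per kilogram.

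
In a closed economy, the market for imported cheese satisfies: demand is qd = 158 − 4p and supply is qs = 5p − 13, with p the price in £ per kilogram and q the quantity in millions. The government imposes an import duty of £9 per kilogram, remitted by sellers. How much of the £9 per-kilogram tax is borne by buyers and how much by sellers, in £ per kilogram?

Before the tax: set 158 − 4p = 5p − 13 → p* = £19, q* = 82.
With the tax collected from sellers, supply shifts: qs = 5(p − 9) − 13.
New equilibrium: buyers pay £24, sellers receive £15, q = 62. (Wedge: pb − ps = 9.)
Burden on buyers: £5; on sellers: £4. (They sum to £9.)
The less price-elastic side of the market bears the larger share of a per-unit tax.

Buyers bear £5 per kilogram; sellers bear £4 per kilogram.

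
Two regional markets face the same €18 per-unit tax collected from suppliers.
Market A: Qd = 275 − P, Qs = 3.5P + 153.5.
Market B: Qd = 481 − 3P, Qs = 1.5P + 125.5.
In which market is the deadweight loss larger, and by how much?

Market B, by €36.

Market A: pre-tax P* = €27, Q* = 248; post-tax Q = 234; deadweight loss = €126.
Market B: pre-tax P* = €79, Q* = 244; post-tax Q = 226; deadweight loss = €162.
Difference: €126 vs €162 → market B is larger by €36.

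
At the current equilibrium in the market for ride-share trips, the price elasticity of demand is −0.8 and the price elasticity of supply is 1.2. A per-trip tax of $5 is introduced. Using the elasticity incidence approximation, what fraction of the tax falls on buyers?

Incidence ratio: buyers' share ≈ εs / (εs + |εd|) = 1.2 / (1.2 + 0.8) = 0.6.
Supply is the more elastic side, so buyers bear the larger share.

Buyers' share ≈ 0.6.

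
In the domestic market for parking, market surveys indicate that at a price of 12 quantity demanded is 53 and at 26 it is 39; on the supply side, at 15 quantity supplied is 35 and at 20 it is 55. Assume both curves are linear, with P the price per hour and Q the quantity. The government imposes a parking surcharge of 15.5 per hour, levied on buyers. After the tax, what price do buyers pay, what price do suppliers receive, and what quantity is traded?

Demand slope: (39 − 53)/(26 − 12) = -1, so Qd = 65 − P.
Supply slope: (55 − 35)/(20 − 15) = 4, so Qs = 4P − 25.
Without the tax, 65 − P = 4P − 25 gives 5P = 90, so P* = 18 and Q* = 47.
With the tax collected from buyers, demand (in seller-price terms) shifts: Qd = 65 − (P + 15.5).
New equilibrium: buyers pay 30.4, suppliers receive 14.9, Q = 34.6. (Wedge: Pb − Ps = 15.5.)

Buyers pay 30.4; suppliers receive 14.9; quantity = 34.6.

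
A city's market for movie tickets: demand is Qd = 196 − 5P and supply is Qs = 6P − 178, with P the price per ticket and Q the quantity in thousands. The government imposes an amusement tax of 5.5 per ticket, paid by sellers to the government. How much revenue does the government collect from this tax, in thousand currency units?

Before the tax: set 196 − 5P = 6P − 178 → P* = 34, Q* = 26.
With the tax collected from sellers, supply shifts: Qs = 6(P − 5.5) − 178.
New equilibrium: consumers pay 37, sellers receive 31.5, Q = 11. (Wedge: Pb − Ps = 5.5.)
Revenue = t · Q = 5.5 · 11 = 60.5.

Tax revenue = 60.5 thousand.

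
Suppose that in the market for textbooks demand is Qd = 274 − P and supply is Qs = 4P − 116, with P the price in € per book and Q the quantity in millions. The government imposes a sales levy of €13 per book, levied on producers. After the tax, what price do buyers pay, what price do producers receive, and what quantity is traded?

Before the tax: set 274 − P = 4P − 116 → P* = €78, Q* = 196.
With the tax collected from producers, supply shifts: Qs = 4(P − 13) − 116.
New equilibrium: buyers pay €88.4, producers receive €75.4, Q = 185.6. (Wedge: Pb − Ps = 13.)
The less price-elastic side of the market bears the larger share of a per-unit tax.

Buyers pay €88.4; producers receive €75.4; quantity = 185.6.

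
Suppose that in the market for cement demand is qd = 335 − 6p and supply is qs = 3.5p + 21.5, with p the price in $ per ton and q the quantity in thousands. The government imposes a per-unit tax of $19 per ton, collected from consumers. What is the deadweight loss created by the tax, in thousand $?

Deadweight loss = $399 thousand.

Without the tax, 335 − 6p = 3.5p + 21.5 gives 9.5p = 313.5, so p* = $33 and q* = 137.
With the tax collected from consumers, demand (in seller-price terms) shifts: qd = 335 − 6(p + 19).
Solving gives q = 95 with consumers paying $40 and suppliers receiving $21 (the $19 wedge).
Quantity falls by |ΔQ| = |137 − 95| = 42.
DWL = ½ · t · |ΔQ| = ½ · 19 · 42 = $399.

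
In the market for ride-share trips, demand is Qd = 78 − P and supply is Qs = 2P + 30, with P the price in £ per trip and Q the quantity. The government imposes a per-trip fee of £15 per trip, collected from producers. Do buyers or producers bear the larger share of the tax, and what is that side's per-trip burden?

Buyers bear the larger share: £10 per trip.

Without the tax, 78 − P = 2P + 30 gives 3P = 48, so P* = £16 and Q* = 62.
With the tax collected from producers, supply shifts: Qs = 2(P − 15) + 30.
New equilibrium: buyers pay £26, producers receive £11, Q = 52. (Wedge: Pb − Ps = 15.)
Per-trip burden: buyers £10, producers £5.
Buyers take the larger share because demand is less price-elastic here (demand slope 1 vs supply slope 2).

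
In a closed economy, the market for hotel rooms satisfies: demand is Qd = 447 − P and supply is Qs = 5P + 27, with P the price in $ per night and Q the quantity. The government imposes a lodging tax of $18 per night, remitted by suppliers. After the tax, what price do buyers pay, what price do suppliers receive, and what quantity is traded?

Without the tax, 447 − P = 5P + 27 gives 6P = 420, so P* = $70 and Q* = 377.
With the tax collected from suppliers, supply shifts: Qs = 5(P − 18) + 27.
New equilibrium: buyers pay $85, suppliers receive $67, Q = 362. (Wedge: Pb − Ps = 18.)

Buyers pay $85; suppliers receive $67; quantity = 362.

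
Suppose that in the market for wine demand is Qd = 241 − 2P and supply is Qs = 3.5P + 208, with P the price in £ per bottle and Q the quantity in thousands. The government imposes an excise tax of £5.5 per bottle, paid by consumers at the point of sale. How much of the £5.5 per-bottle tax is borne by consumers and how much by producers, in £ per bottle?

Consumers bear £3.5 per bottle; producers bear £2 per bottle.

Without the tax, 241 − 2P = 3.5P + 208 gives 5.5P = 33, so P* = £6 and Q* = 229.
With the tax collected from consumers, demand (in seller-price terms) shifts: Qd = 241 − 2(P + 5.5).
Solving gives Q = 222 with consumers paying £9.5 and producers receiving £4 (the £5.5 wedge).
Burden on consumers: £3.5; on producers: £2. (They sum to £5.5.)
The less price-elastic side of the market bears the larger share of a per-unit tax.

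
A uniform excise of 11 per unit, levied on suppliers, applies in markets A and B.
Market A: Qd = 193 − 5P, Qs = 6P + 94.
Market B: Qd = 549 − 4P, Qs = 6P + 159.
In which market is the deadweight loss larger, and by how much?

Market A, by 19.8.

Market A: pre-tax P* = 9, Q* = 148; post-tax Q = 118; deadweight loss = 165.
Market B: pre-tax P* = 39, Q* = 393; post-tax Q = 366.6; deadweight loss = 145.2.
Difference: 165 vs 145.2 → market A is larger by 19.8.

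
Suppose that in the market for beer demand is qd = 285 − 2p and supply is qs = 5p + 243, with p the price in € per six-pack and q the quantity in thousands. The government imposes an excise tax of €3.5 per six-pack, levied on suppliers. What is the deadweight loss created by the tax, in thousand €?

Deadweight loss = €8.75 thousand.

Before the tax: set 285 − 2p = 5p + 243 → p* = €6, q* = 273.
With the tax collected from suppliers, supply shifts: qs = 5(p − 3.5) + 243.
Solving gives q = 268 with buyers paying €8.5 and suppliers receiving €5 (the €3.5 wedge).
Quantity falls by |ΔQ| = |273 − 268| = 5.
DWL = ½ · t · |ΔQ| = ½ · 3.5 · 5 = €8.75.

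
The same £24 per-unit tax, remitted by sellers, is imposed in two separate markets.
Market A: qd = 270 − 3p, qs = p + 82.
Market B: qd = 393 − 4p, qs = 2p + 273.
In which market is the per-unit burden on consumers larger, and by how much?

Market B, by £2.

Market A: pre-tax p* = £47, q* = 129; post-tax q = 111; per-unit burden on consumers = £6.
Market B: pre-tax p* = £20, q* = 313; post-tax q = 281; per-unit burden on consumers = £8.
Difference: £6 vs £8 → market B is larger by £2.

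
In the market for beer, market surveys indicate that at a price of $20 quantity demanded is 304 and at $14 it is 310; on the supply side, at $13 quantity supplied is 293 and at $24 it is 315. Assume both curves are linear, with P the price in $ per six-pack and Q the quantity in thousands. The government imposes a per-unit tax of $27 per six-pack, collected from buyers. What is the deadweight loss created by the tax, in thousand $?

Demand slope: (310 − 304)/(14 − 20) = -1, so Qd = 324 − P.
Supply slope: (315 − 293)/(24 − 13) = 2, so Qs = 2P + 267.
Before the tax: set 324 − P = 2P + 267 → P* = $19, Q* = 305.
With the tax collected from buyers, demand (in seller-price terms) shifts: Qd = 324 − (P + 27).
Solving gives Q = 287 with buyers paying $37 and producers receiving $10 (the $27 wedge).
Quantity falls by |ΔQ| = |305 − 287| = 18.
DWL = ½ · t · |ΔQ| = ½ · 27 · 18 = $243.

Deadweight loss = $243 thousand.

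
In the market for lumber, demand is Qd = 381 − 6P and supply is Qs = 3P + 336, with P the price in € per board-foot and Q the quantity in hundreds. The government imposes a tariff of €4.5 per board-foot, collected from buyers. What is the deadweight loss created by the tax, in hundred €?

Deadweight loss = €20.25 hundred.

Before the tax: set 381 − 6P = 3P + 336 → P* = €5, Q* = 351.
With the tax collected from buyers, demand (in seller-price terms) shifts: Qd = 381 − 6(P + 4.5).
Solving gives Q = 342 with buyers paying €6.5 and sellers receiving €2 (the €4.5 wedge).
Quantity falls by |ΔQ| = |351 − 342| = 9.
DWL = ½ · t · |ΔQ| = ½ · 4.5 · 9 = €20.25.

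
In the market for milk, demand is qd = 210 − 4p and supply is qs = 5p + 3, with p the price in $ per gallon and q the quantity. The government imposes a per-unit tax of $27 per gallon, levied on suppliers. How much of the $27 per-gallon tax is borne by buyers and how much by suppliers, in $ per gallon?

Before the tax: set 210 − 4p = 5p + 3 → p* = $23, q* = 118.
With the tax collected from suppliers, supply shifts: qs = 5(p − 27) + 3.
Solving gives q = 58 with buyers paying $38 and suppliers receiving $11 (the $27 wedge).
Burden on buyers: $15; on suppliers: $12. (They sum to $27.)
The less price-elastic side of the market bears the larger share of a per-unit tax.

Buyers bear $15 per gallon; suppliers bear $12 per gallon.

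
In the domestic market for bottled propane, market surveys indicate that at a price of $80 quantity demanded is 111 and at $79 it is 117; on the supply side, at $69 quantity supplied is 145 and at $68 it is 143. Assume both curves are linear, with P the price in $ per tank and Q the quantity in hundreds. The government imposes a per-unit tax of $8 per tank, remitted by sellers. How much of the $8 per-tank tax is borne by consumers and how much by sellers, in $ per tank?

Consumers bear $2 per tank; sellers bear $6 per tank.

Demand slope: (117 − 111)/(79 − 80) = -6, so Qd = 591 − 6P.
Supply slope: (143 − 145)/(68 − 69) = 2, so Qs = 2P + 7.
Before the tax: set 591 − 6P = 2P + 7 → P* = $73, Q* = 153.
With the tax collected from sellers, supply shifts: Qs = 2(P − 8) + 7.
Solving gives Q = 141 with consumers paying $75 and sellers receiving $67 (the $8 wedge).
Burden on consumers: $2; on sellers: $6. (They sum to $8.)
The less price-elastic side of the market bears the larger share of a per-unit tax.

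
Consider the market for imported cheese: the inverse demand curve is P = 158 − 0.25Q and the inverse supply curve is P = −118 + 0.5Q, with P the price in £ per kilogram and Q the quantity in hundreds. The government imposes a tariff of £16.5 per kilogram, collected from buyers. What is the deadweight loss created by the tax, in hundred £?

Rewrite in direct form: Qd = 632 − 4P and Qs = 2P + 236.
Before the tax: set 632 − 4P = 2P + 236 → P* = £66, Q* = 368.
With the tax collected from buyers, demand (in seller-price terms) shifts: Qd = 632 − 4(P + 16.5).
Solving gives Q = 346 with buyers paying £71.5 and sellers receiving £55 (the £16.5 wedge).
Quantity falls by |ΔQ| = |368 − 346| = 22.
DWL = ½ · t · |ΔQ| = ½ · 16.5 · 22 = £181.5.

Deadweight loss = £181.5 hundred.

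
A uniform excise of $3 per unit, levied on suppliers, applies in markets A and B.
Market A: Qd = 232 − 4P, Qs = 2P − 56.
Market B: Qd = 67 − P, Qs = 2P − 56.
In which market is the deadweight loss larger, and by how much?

Market A: pre-tax P* = $48, Q* = 40; post-tax Q = 36; deadweight loss = $6.
Market B: pre-tax P* = $41, Q* = 26; post-tax Q = 24; deadweight loss = $3.
Difference: $6 vs $3 → market A is larger by $3.

Market A, by $3.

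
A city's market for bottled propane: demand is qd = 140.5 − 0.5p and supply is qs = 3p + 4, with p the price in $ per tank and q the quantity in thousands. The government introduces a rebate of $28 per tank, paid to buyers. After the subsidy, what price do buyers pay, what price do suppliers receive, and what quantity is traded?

Buyers pay $15; suppliers receive $43; quantity = 133.

Before the subsidy: set 140.5 − 0.5p = 3p + 4 → p* = $39, q* = 121.
With a per-unit subsidy paid to buyers, each effectively pays p − 28, so demand becomes qd = 140.5 − 0.5(p − 28).
New equilibrium: buyers pay $15, suppliers receive $43, q = 133. (Wedge: pb − ps = −28.)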